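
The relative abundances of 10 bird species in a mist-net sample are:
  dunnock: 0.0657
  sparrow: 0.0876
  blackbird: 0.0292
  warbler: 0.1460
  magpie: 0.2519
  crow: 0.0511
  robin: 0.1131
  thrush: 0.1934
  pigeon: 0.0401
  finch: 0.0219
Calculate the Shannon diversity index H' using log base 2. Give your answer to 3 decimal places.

2.961

Each pᵢ log₂ pᵢ term (working shown to 5 dp, full precision carried): 0.0657×(-3.92796)=-0.25807, 0.0876×(-3.51293)=-0.30773, 0.0292×(-5.09789)=-0.14886, 0.146×(-2.77596)=-0.40529, 0.2519×(-1.98908)=-0.50105, 0.0511×(-4.29053)=-0.21925, 0.1131×(-3.14433)=-0.35562, 0.1934×(-2.37034)=-0.45842, 0.0401×(-4.64025)=-0.18607, 0.0219×(-5.51293)=-0.12073.
Sum = -2.96110, so H' = 2.961.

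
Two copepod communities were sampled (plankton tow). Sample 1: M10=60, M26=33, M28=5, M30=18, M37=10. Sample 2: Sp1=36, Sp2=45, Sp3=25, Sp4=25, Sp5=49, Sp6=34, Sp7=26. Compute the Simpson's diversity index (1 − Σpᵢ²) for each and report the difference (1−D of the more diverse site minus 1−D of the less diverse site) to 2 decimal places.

0.17

Sample 1: N=126, proportions 0.4762, 0.2619, 0.0397, 0.1429, 0.0794, giving 1−D = 0.6764 (working shown to 4 dp, full precision carried).
Sample 2: N=240, proportions 0.15, 0.1875, 0.1042, 0.1042, 0.2042, 0.1417, 0.1083, giving 1−D = 0.8472.
Difference = |0.6764 − 0.8472| = 0.1708, i.e. 0.17 to 2 decimal places.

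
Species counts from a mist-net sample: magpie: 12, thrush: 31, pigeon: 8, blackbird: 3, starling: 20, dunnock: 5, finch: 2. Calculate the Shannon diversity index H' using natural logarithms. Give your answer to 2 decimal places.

1.61

Total N = 12+31+8+3+20+5+2 = 81, so the proportions are 0.1481, 0.3827, 0.0988, 0.037, 0.2469, 0.0617, 0.0247 (working shown to 4 dp, full precision carried).
Each pᵢ ln pᵢ term: 0.1481×(-1.9095)=-0.2829, 0.3827×(-0.9605)=-0.3676, 0.0988×(-2.3150)=-0.2286, 0.037×(-3.2958)=-0.1221, 0.2469×(-1.3987)=-0.3454, 0.0617×(-2.7850)=-0.1719, 0.0247×(-3.7013)=-0.0914.
Sum = -1.6099, so H' = 1.61.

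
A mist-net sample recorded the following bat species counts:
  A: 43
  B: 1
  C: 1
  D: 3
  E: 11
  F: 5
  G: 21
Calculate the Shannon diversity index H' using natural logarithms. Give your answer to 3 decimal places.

Total N = 43+1+1+3+11+5+21 = 85, so the proportions are 0.50588, 0.01176, 0.01176, 0.03529, 0.12941, 0.05882, 0.24706 (working shown to 5 dp, full precision carried).
Each pᵢ ln pᵢ term: 0.50588×(-0.68145)=-0.34473, 0.01176×(-4.44265)=-0.05227, 0.01176×(-4.44265)=-0.05227, 0.03529×(-3.34404)=-0.11802, 0.12941×(-2.04476)=-0.26462, 0.05882×(-2.83321)=-0.16666, 0.24706×(-1.39813)=-0.34542.
Sum = -1.34399, so H' = 1.344.

1.344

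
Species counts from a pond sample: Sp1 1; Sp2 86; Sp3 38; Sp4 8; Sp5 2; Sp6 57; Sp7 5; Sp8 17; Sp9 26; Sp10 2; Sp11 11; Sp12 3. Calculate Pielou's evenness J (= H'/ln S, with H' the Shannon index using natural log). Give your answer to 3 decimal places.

Total N = 1+86+38+8+2+57+5+17+26+2+11+3 = 256, so the proportions are 0.00391, 0.33594, 0.14844, 0.03125, 0.00781, 0.22266, 0.01953, 0.06641, 0.10156, 0.00781, 0.04297, 0.01172 (working shown to 5 dp, full precision carried).
H' = −Σ pᵢ ln pᵢ = −((-0.02166) + (-0.36645) + (-0.28316) + (-0.10830) + (-0.03791) + (-0.33446) + (-0.07687) + (-0.18009) + (-0.23228) + (-0.03791) + (-0.13523) + (-0.05211)) = 1.86643.
With S = 12 species, ln S = 2.48491, so J = 1.86643/2.48491 = 0.75111, i.e. 0.751 to 3 decimal places.

0.751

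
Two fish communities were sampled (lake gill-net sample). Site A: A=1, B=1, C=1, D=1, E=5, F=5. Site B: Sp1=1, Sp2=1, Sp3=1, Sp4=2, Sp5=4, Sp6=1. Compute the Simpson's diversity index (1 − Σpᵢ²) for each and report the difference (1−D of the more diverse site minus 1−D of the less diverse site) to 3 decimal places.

0.036

Site A: N=14, proportions 0.07143, 0.07143, 0.07143, 0.07143, 0.35714, 0.35714, giving 1−D = 0.72449 (working shown to 5 dp, full precision carried).
Site B: N=10, proportions 0.1, 0.1, 0.1, 0.2, 0.4, 0.1, giving 1−D = 0.76000.
Difference = |0.72449 − 0.76000| = 0.03551, i.e. 0.036 to 3 decimal places.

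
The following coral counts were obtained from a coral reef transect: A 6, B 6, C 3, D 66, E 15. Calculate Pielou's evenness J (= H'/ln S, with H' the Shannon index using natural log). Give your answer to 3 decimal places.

0.623

Total N = 6+6+3+66+15 = 96, so the proportions are 0.0625, 0.0625, 0.03125, 0.6875, 0.15625 (working shown to 5 dp, full precision carried).
H' = −Σ pᵢ ln pᵢ = −((-0.17329) + (-0.17329) + (-0.10830) + (-0.25760) + (-0.29005)) = 1.00253.
With S = 5 species, ln S = 1.60944, so J = 1.00253/1.60944 = 0.62290, i.e. 0.623 to 3 decimal places.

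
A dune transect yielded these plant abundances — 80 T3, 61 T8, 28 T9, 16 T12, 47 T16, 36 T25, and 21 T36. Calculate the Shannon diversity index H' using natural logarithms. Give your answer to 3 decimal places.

Total N = 80+61+28+16+47+36+21 = 289, so the proportions are 0.27682, 0.21107, 0.09689, 0.05536, 0.16263, 0.12457, 0.07266 (working shown to 5 dp, full precision carried).
Each pᵢ ln pᵢ term: 0.27682×(-1.28440)=-0.35554, 0.21107×(-1.55555)=-0.32833, 0.09689×(-2.33422)=-0.22615, 0.05536×(-2.89384)=-0.16021, 0.16263×(-1.81628)=-0.29538, 0.12457×(-2.08291)=-0.25946, 0.07266×(-2.62190)=-0.19052.
Sum = -1.81561, so H' = 1.816.

1.816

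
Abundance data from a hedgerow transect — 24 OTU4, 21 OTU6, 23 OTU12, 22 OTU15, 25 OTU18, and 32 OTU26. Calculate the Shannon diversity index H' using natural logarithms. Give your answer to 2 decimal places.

1.78

Total N = 24+21+23+22+25+32 = 147, so the proportions are 0.1633, 0.1429, 0.1565, 0.1497, 0.1701, 0.2177 (working shown to 4 dp, full precision carried).
Each pᵢ ln pᵢ term: 0.1633×(-1.8124)=-0.2959, 0.1429×(-1.9459)=-0.2780, 0.1565×(-1.8549)=-0.2902, 0.1497×(-1.8994)=-0.2843, 0.1701×(-1.7716)=-0.3013, 0.2177×(-1.5247)=-0.3319.
Sum = -1.7816, so H' = 1.78.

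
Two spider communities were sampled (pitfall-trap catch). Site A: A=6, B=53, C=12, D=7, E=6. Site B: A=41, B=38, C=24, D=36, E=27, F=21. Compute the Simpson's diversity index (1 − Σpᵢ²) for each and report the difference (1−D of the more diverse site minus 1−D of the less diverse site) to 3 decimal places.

Site A: N=84, proportions 0.07143, 0.63095, 0.14286, 0.08333, 0.07143, giving 1−D = 0.56434 (working shown to 5 dp, full precision carried).
Site B: N=187, proportions 0.21925, 0.20321, 0.12834, 0.19251, 0.14439, 0.1123, giving 1−D = 0.82364.
Difference = |0.56434 − 0.82364| = 0.25930, i.e. 0.259 to 3 decimal places.

0.259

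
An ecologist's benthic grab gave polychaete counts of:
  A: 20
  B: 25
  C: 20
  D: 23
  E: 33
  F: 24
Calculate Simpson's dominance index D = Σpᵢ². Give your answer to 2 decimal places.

Total N = 20+25+20+23+33+24 = 145, so the proportions are 0.1379, 0.1724, 0.1379, 0.1586, 0.2276, 0.1655 (working shown to 4 dp, full precision carried).
D = 0.1379² + 0.1724² + 0.1379² + 0.1586² + 0.2276² + 0.1655² = 0.0190 + 0.0297 + 0.0190 + 0.0252 + 0.0518 + 0.0274 = 0.1721.
To 2 decimal places, D = 0.17.

0.17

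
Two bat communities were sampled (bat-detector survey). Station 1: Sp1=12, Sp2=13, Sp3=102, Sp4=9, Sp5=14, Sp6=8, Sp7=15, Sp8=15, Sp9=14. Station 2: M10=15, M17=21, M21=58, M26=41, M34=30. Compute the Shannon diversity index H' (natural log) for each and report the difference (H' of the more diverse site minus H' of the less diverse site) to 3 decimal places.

Station 1: N=202, proportions 0.05941, 0.06436, 0.50495, 0.04455, 0.06931, 0.0396, 0.07426, 0.07426, 0.06931, giving H' = 1.71195 (working shown to 5 dp, full precision carried).
Station 2: N=165, proportions 0.09091, 0.12727, 0.35152, 0.24848, 0.18182, giving H' = 1.50380.
Difference = |1.71195 − 1.50380| = 0.20815, i.e. 0.208 to 3 decimal places.

0.208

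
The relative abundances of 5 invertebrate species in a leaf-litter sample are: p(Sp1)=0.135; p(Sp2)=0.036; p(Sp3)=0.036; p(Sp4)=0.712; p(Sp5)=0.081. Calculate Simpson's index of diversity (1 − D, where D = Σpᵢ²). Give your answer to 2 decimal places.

0.47

D = 0.135² + 0.036² + 0.036² + 0.712² + 0.081² = 0.0182 + 0.0013 + 0.0013 + 0.5069 + 0.0066 = 0.5343 (working shown to 4 dp, full precision carried).
So 1 − D = 0.4657, i.e. 0.47 to 2 decimal places.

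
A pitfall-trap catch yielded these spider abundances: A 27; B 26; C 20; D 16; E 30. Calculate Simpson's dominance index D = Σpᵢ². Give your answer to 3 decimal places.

Total N = 27+26+20+16+30 = 119, so the proportions are 0.22689, 0.21849, 0.16807, 0.13445, 0.2521 (working shown to 5 dp, full precision carried).
D = 0.22689² + 0.21849² + 0.16807² + 0.13445² + 0.2521² = 0.05148 + 0.04774 + 0.02825 + 0.01808 + 0.06355 = 0.20910.
To 3 decimal places, D = 0.209.

0.209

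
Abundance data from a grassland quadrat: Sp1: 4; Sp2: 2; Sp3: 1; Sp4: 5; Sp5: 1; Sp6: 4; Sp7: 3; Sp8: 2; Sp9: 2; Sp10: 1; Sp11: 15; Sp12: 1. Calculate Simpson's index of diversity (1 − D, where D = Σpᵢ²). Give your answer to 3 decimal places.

Total N = 4+2+1+5+1+4+3+2+2+1+15+1 = 41, so the proportions are 0.09756, 0.04878, 0.02439, 0.12195, 0.02439, 0.09756, 0.07317, 0.04878, 0.04878, 0.02439, 0.36585, 0.02439 (working shown to 5 dp, full precision carried).
D = 0.09756² + 0.04878² + 0.02439² + 0.12195² + 0.02439² + 0.09756² + 0.07317² + 0.04878² + 0.04878² + 0.02439² + 0.36585² + 0.02439² = 0.00952 + 0.00238 + 0.00059 + 0.01487 + 0.00059 + 0.00952 + 0.00535 + 0.00238 + 0.00238 + 0.00059 + 0.13385 + 0.00059 = 0.18263.
So 1 − D = 0.81737, i.e. 0.817 to 3 decimal places.

0.817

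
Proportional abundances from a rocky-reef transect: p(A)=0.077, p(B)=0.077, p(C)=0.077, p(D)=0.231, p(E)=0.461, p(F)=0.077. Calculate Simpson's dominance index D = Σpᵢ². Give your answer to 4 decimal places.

0.2896

D = 0.077² + 0.077² + 0.077² + 0.231² + 0.461² + 0.077² = 0.005929 + 0.005929 + 0.005929 + 0.053361 + 0.212521 + 0.005929 = 0.289598 (working shown to 6 dp, full precision carried).
To 4 decimal places, D = 0.2896.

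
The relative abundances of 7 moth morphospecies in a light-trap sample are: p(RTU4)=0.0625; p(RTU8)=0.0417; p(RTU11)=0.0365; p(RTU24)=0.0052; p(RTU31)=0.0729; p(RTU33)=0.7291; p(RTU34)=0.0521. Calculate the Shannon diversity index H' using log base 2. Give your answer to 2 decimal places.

Each pᵢ log₂ pᵢ term (working shown to 4 dp, full precision carried): 0.0625×(-4.0000)=-0.2500, 0.0417×(-4.5838)=-0.1911, 0.0365×(-4.7760)=-0.1743, 0.0052×(-7.5873)=-0.0395, 0.0729×(-3.7779)=-0.2754, 0.7291×(-0.4558)=-0.3323, 0.0521×(-4.2626)=-0.2221.
Sum = -1.4847, so H' = 1.48.

1.48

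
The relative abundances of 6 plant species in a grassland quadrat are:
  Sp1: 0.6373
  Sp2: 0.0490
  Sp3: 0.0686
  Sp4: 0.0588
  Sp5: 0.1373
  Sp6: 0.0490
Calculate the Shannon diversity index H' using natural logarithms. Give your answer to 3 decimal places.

1.206

Each pᵢ ln pᵢ term (working shown to 5 dp, full precision carried): 0.6373×(-0.45051)=-0.28711, 0.049×(-3.01593)=-0.14778, 0.0686×(-2.67946)=-0.18381, 0.0588×(-2.83361)=-0.16662, 0.1373×(-1.98559)=-0.27262, 0.049×(-3.01593)=-0.14778.
Sum = -1.20572, so H' = 1.206.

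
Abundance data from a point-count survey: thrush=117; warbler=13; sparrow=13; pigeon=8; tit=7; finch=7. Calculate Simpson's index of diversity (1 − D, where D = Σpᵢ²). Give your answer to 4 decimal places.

0.4788

Total N = 117+13+13+8+7+7 = 165, so the proportions are 0.709091, 0.078788, 0.078788, 0.048485, 0.042424, 0.042424 (working shown to 6 dp, full precision carried).
D = 0.709091² + 0.078788² + 0.078788² + 0.048485² + 0.042424² + 0.042424² = 0.502810 + 0.006208 + 0.006208 + 0.002351 + 0.001800 + 0.001800 = 0.521175.
So 1 − D = 0.478825, i.e. 0.4788 to 4 decimal places.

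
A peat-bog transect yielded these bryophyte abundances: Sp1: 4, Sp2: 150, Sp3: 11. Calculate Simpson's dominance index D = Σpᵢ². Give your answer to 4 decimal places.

0.8315

Total N = 4+150+11 = 165, so the proportions are 0.024242, 0.909091, 0.066667 (working shown to 6 dp, full precision carried).
D = 0.024242² + 0.909091² + 0.066667² = 0.000588 + 0.826446 + 0.004444 = 0.831478.
To 4 decimal places, D = 0.8315.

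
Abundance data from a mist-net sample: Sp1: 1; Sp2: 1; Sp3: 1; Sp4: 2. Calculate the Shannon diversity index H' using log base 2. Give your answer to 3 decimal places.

Total N = 1+1+1+2 = 5, so the proportions are 0.2, 0.2, 0.2, 0.4 (working shown to 5 dp, full precision carried).
Each pᵢ log₂ pᵢ term: 0.2×(-2.32193)=-0.46439, 0.2×(-2.32193)=-0.46439, 0.2×(-2.32193)=-0.46439, 0.4×(-1.32193)=-0.52877.
Sum = -1.92193, so H' = 1.922.

1.922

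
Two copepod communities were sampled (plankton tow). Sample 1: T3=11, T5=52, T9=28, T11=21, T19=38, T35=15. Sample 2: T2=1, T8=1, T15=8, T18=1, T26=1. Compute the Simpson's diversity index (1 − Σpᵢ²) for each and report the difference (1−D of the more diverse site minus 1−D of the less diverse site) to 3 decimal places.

Sample 1: N=165, proportions 0.06667, 0.31515, 0.1697, 0.12727, 0.2303, 0.09091, giving 1−D = 0.78994 (working shown to 5 dp, full precision carried).
Sample 2: N=12, proportions 0.08333, 0.08333, 0.66667, 0.08333, 0.08333, giving 1−D = 0.52778.
Difference = |0.78994 − 0.52778| = 0.26216, i.e. 0.262 to 3 decimal places.

0.262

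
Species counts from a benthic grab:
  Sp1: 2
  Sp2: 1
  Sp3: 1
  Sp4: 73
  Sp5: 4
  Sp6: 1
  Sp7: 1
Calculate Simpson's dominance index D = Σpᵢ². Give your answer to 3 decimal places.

Total N = 2+1+1+73+4+1+1 = 83, so the proportions are 0.0241, 0.01205, 0.01205, 0.87952, 0.04819, 0.01205, 0.01205 (working shown to 5 dp, full precision carried).
D = 0.0241² + 0.01205² + 0.01205² + 0.87952² + 0.04819² + 0.01205² + 0.01205² = 0.00058 + 0.00015 + 0.00015 + 0.77355 + 0.00232 + 0.00015 + 0.00015 = 0.77704.
To 3 decimal places, D = 0.777.

0.777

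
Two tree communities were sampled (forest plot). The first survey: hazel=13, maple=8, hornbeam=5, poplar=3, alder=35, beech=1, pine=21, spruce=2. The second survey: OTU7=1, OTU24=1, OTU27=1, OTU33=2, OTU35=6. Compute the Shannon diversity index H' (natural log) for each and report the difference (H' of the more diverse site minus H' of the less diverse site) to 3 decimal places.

0.330

The first survey: N=88, proportions 0.14773, 0.09091, 0.05682, 0.03409, 0.39773, 0.01136, 0.23864, 0.02273, giving H' = 1.62414 (working shown to 5 dp, full precision carried).
The second survey: N=11, proportions 0.09091, 0.09091, 0.09091, 0.18182, 0.54545, giving H' = 1.29455.
Difference = |1.62414 − 1.29455| = 0.32959, i.e. 0.330 to 3 decimal places.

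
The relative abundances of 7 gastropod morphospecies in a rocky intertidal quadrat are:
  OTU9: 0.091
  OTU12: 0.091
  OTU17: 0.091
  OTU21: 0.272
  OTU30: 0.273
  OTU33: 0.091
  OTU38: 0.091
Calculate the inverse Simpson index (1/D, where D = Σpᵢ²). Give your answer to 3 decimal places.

5.265

D = 0.091² + 0.091² + 0.091² + 0.272² + 0.273² + 0.091² + 0.091² = 0.0082810 + 0.0082810 + 0.0082810 + 0.0739840 + 0.0745290 + 0.0082810 + 0.0082810 = 0.1899180 (working shown to 7 dp, full precision carried).
So 1/D = 5.26543, i.e. 5.265 to 3 decimal places.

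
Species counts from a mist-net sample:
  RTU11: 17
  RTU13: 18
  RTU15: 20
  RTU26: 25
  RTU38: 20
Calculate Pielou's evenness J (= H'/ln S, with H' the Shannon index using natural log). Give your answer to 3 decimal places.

0.994

Total N = 17+18+20+25+20 = 100, so the proportions are 0.17, 0.18, 0.2, 0.25, 0.2 (working shown to 5 dp, full precision carried).
H' = −Σ pᵢ ln pᵢ = −((-0.30123) + (-0.30866) + (-0.32189) + (-0.34657) + (-0.32189)) = 1.60025.
With S = 5 species, ln S = 1.60944, so J = 1.60025/1.60944 = 0.99429, i.e. 0.994 to 3 decimal places.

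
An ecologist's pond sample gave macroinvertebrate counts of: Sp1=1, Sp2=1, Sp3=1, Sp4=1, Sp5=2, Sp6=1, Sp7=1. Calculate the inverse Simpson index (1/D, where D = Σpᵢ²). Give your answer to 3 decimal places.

Total N = 1+1+1+1+2+1+1 = 8, so the proportions are 0.125, 0.125, 0.125, 0.125, 0.25, 0.125, 0.125 (working shown to 7 dp, full precision carried).
D = 0.125² + 0.125² + 0.125² + 0.125² + 0.25² + 0.125² + 0.125² = 0.0156250 + 0.0156250 + 0.0156250 + 0.0156250 + 0.0625000 + 0.0156250 + 0.0156250 = 0.1562500.
So 1/D = 6.40000, i.e. 6.400 to 3 decimal places.

6.400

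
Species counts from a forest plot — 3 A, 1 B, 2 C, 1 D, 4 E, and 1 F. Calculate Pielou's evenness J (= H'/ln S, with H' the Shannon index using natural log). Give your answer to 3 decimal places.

0.911

Total N = 3+1+2+1+4+1 = 12, so the proportions are 0.25, 0.08333, 0.16667, 0.08333, 0.33333, 0.08333 (working shown to 5 dp, full precision carried).
H' = −Σ pᵢ ln pᵢ = −((-0.34657) + (-0.20708) + (-0.29863) + (-0.20708) + (-0.36620) + (-0.20708)) = 1.63263.
With S = 6 species, ln S = 1.79176, so J = 1.63263/1.79176 = 0.91119, i.e. 0.911 to 3 decimal places.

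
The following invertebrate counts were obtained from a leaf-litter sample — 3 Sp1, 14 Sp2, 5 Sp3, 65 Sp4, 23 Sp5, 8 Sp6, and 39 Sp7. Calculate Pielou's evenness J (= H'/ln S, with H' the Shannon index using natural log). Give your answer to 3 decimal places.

0.794

Total N = 3+14+5+65+23+8+39 = 157, so the proportions are 0.01911, 0.08917, 0.03185, 0.41401, 0.1465, 0.05096, 0.24841 (working shown to 5 dp, full precision carried).
H' = −Σ pᵢ ln pᵢ = −((-0.07562) + (-0.21555) + (-0.10977) + (-0.36510) + (-0.28138) + (-0.15168) + (-0.34595)) = 1.54506.
With S = 7 species, ln S = 1.94591, so J = 1.54506/1.94591 = 0.79400, i.e. 0.794 to 3 decimal places.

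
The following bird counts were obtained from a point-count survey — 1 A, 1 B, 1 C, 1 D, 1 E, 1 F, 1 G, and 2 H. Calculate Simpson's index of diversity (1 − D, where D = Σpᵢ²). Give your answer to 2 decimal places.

0.86

Total N = 1+1+1+1+1+1+1+2 = 9, so the proportions are 0.1111, 0.1111, 0.1111, 0.1111, 0.1111, 0.1111, 0.1111, 0.2222 (working shown to 4 dp, full precision carried).
D = 0.1111² + 0.1111² + 0.1111² + 0.1111² + 0.1111² + 0.1111² + 0.1111² + 0.2222² = 0.0123 + 0.0123 + 0.0123 + 0.0123 + 0.0123 + 0.0123 + 0.0123 + 0.0494 = 0.1358.
So 1 − D = 0.8642, i.e. 0.86 to 2 decimal places.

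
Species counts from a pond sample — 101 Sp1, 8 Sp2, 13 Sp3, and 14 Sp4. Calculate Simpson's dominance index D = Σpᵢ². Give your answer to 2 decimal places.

Total N = 101+8+13+14 = 136, so the proportions are 0.7426, 0.0588, 0.0956, 0.1029 (working shown to 4 dp, full precision carried).
D = 0.7426² + 0.0588² + 0.0956² + 0.1029² = 0.5515 + 0.0035 + 0.0091 + 0.0106 = 0.5747.
To 2 decimal places, D = 0.57.

0.57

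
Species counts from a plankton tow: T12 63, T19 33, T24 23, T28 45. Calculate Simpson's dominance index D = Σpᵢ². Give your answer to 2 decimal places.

0.28

Total N = 63+33+23+45 = 164, so the proportions are 0.3841, 0.2012, 0.1402, 0.2744 (working shown to 4 dp, full precision carried).
D = 0.3841² + 0.2012² + 0.1402² + 0.2744² = 0.1476 + 0.0405 + 0.0197 + 0.0753 = 0.2830.
To 2 decimal places, D = 0.28.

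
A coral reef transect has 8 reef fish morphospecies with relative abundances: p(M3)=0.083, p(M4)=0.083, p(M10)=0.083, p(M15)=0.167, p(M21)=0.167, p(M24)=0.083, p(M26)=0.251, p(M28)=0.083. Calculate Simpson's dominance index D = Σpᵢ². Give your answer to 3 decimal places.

D = 0.083² + 0.083² + 0.083² + 0.167² + 0.167² + 0.083² + 0.251² + 0.083² = 0.00689 + 0.00689 + 0.00689 + 0.02789 + 0.02789 + 0.00689 + 0.06300 + 0.00689 = 0.15322 (working shown to 5 dp, full precision carried).
To 3 decimal places, D = 0.153.

0.153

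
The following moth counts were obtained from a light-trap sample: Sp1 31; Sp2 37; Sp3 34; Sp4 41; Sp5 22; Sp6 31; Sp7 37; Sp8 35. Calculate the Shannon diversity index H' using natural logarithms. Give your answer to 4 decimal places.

Total N = 31+37+34+41+22+31+37+35 = 268, so the proportions are 0.115672, 0.13806, 0.126866, 0.152985, 0.08209, 0.115672, 0.13806, 0.130597 (working shown to 6 dp, full precision carried).
Each pᵢ ln pᵢ term: 0.115672×(-2.157000)=-0.249504, 0.13806×(-1.980069)=-0.273368, 0.126866×(-2.064626)=-0.261930, 0.152985×(-1.877415)=-0.287216, 0.08209×(-2.499945)=-0.205219, 0.115672×(-2.157000)=-0.249504, 0.13806×(-1.980069)=-0.273368, 0.130597×(-2.035639)=-0.265848.
Sum = -2.065957, so H' = 2.0660.

2.0660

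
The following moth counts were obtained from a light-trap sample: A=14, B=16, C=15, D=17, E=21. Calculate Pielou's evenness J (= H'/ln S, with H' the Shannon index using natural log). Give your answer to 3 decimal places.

Total N = 14+16+15+17+21 = 83, so the proportions are 0.16867, 0.19277, 0.18072, 0.20482, 0.25301 (working shown to 5 dp, full precision carried).
H' = −Σ pᵢ ln pᵢ = −((-0.30020) + (-0.31735) + (-0.30918) + (-0.32477) + (-0.34772)) = 1.59922.
With S = 5 species, ln S = 1.60944, so J = 1.59922/1.60944 = 0.99365, i.e. 0.994 to 3 decimal places.

0.994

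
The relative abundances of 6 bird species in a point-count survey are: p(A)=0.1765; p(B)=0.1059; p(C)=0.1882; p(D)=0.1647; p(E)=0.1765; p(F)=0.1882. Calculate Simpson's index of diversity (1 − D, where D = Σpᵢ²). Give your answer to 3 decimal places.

D = 0.1765² + 0.1059² + 0.1882² + 0.1647² + 0.1765² + 0.1882² = 0.03115 + 0.01121 + 0.03542 + 0.02713 + 0.03115 + 0.03542 = 0.17148 (working shown to 5 dp, full precision carried).
So 1 − D = 0.82852, i.e. 0.829 to 3 decimal places.

0.829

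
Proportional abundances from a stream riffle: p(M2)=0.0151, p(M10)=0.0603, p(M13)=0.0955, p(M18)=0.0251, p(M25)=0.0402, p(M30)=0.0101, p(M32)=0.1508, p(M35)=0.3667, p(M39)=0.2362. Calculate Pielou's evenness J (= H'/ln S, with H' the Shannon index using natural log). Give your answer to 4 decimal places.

H' = −Σ pᵢ ln pᵢ = −((-0.063315) + (-0.169348) + (-0.224294) + (-0.092491) + (-0.129198) + (-0.046412) + (-0.285284) + (-0.367878) + (-0.340855)) = 1.719074 (working shown to 6 dp, full precision carried).
With S = 9 species, ln S = 2.197225, so J = 1.719074/2.197225 = 0.782384, i.e. 0.7824 to 4 decimal places.

0.7824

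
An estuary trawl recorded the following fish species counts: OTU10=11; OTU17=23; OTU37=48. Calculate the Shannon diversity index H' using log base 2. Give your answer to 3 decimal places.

1.355

Total N = 11+23+48 = 82, so the proportions are 0.13415, 0.28049, 0.58537 (working shown to 5 dp, full precision carried).
Each pᵢ log₂ pᵢ term: 0.13415×(-2.89812)=-0.38877, 0.28049×(-1.83399)=-0.51441, 0.58537×(-0.77259)=-0.45225.
Sum = -1.35543, so H' = 1.355.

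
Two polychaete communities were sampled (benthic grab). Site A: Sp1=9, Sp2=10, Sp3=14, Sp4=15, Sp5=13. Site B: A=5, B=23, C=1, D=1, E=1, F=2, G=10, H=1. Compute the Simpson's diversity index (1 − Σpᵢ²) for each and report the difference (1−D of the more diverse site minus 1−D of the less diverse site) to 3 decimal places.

0.135

Site A: N=61, proportions 0.14754, 0.16393, 0.22951, 0.2459, 0.21311, giving 1−D = 0.79280 (working shown to 5 dp, full precision carried).
Site B: N=44, proportions 0.11364, 0.52273, 0.02273, 0.02273, 0.02273, 0.04545, 0.22727, 0.02273, giving 1−D = 0.65806.
Difference = |0.79280 − 0.65806| = 0.13474, i.e. 0.135 to 3 decimal places.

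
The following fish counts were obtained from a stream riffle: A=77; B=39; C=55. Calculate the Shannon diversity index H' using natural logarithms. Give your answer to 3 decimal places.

1.061

Total N = 77+39+55 = 171, so the proportions are 0.45029, 0.22807, 0.32164 (working shown to 5 dp, full precision carried).
Each pᵢ ln pᵢ term: 0.45029×(-0.79786)=-0.35927, 0.22807×(-1.47810)=-0.33711, 0.32164×(-1.13433)=-0.36484.
Sum = -1.06122, so H' = 1.061.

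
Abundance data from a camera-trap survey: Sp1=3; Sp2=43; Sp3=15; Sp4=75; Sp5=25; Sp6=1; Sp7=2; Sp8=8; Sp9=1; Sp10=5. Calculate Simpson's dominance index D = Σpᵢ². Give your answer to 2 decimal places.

0.27

Total N = 3+43+15+75+25+1+2+8+1+5 = 178, so the proportions are 0.0169, 0.2416, 0.0843, 0.4213, 0.1404, 0.0056, 0.0112, 0.0449, 0.0056, 0.0281 (working shown to 4 dp, full precision carried).
D = 0.0169² + 0.2416² + 0.0843² + 0.4213² + 0.1404² + 0.0056² + 0.0112² + 0.0449² + 0.0056² + 0.0281² = 0.0003 + 0.0584 + 0.0071 + 0.1775 + 0.0197 + 0.0000 + 0.0001 + 0.0020 + 0.0000 + 0.0008 = 0.2660.
To 2 decimal places, D = 0.27.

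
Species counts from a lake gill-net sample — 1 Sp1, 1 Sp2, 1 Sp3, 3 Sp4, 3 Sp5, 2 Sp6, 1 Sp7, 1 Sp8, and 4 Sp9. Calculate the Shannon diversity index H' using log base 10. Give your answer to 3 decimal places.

Total N = 1+1+1+3+3+2+1+1+4 = 17, so the proportions are 0.05882, 0.05882, 0.05882, 0.17647, 0.17647, 0.11765, 0.05882, 0.05882, 0.23529 (working shown to 5 dp, full precision carried).
Each pᵢ log₁₀ pᵢ term: 0.05882×(-1.23045)=-0.07238, 0.05882×(-1.23045)=-0.07238, 0.05882×(-1.23045)=-0.07238, 0.17647×(-0.75333)=-0.13294, 0.17647×(-0.75333)=-0.13294, 0.11765×(-0.92942)=-0.10934, 0.05882×(-1.23045)=-0.07238, 0.05882×(-1.23045)=-0.07238, 0.23529×(-0.62839)=-0.14786.
Sum = -0.88498, so H' = 0.885.

0.885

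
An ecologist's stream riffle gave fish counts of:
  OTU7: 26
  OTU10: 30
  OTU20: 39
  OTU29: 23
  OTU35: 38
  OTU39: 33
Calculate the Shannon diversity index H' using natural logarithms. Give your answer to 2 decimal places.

1.77

Total N = 26+30+39+23+38+33 = 189, so the proportions are 0.1376, 0.1587, 0.2063, 0.1217, 0.2011, 0.1746 (working shown to 4 dp, full precision carried).
Each pᵢ ln pᵢ term: 0.1376×(-1.9837)=-0.2729, 0.1587×(-1.8405)=-0.2922, 0.2063×(-1.5782)=-0.3257, 0.1217×(-2.1063)=-0.2563, 0.2011×(-1.6042)=-0.3225, 0.1746×(-1.7452)=-0.3047.
Sum = -1.7743, so H' = 1.77.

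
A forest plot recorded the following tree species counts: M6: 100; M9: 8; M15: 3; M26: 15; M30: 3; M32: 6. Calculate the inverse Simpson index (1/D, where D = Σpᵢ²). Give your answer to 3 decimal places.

Total N = 100+8+3+15+3+6 = 135, so the proportions are 0.740741, 0.059259, 0.022222, 0.111111, 0.022222, 0.044444 (working shown to 6 dp, full precision carried).
D = 0.740741² + 0.059259² + 0.022222² + 0.111111² + 0.022222² + 0.044444² = 0.548697 + 0.003512 + 0.000494 + 0.012346 + 0.000494 + 0.001975 = 0.567517.
So 1/D = 1.76206, i.e. 1.762 to 3 decimal places.

1.762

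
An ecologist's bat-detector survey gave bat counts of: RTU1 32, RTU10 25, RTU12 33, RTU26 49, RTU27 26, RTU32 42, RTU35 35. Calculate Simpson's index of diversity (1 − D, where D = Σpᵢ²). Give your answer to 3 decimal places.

0.850

Total N = 32+25+33+49+26+42+35 = 242, so the proportions are 0.13223, 0.10331, 0.13636, 0.20248, 0.10744, 0.17355, 0.14463 (working shown to 5 dp, full precision carried).
D = 0.13223² + 0.10331² + 0.13636² + 0.20248² + 0.10744² + 0.17355² + 0.14463² = 0.01749 + 0.01067 + 0.01860 + 0.04100 + 0.01154 + 0.03012 + 0.02092 = 0.15033.
So 1 − D = 0.84967, i.e. 0.850 to 3 decimal places.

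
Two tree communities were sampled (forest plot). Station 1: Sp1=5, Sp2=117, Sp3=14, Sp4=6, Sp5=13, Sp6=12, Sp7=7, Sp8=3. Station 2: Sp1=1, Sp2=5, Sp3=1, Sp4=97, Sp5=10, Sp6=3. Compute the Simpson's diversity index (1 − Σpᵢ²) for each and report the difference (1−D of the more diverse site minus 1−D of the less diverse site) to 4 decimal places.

Station 1: N=177, proportions 0.028249, 0.661017, 0.079096, 0.033898, 0.073446, 0.067797, 0.039548, 0.016949, giving 1−D = 0.543011 (working shown to 6 dp, full precision carried).
Station 2: N=117, proportions 0.008547, 0.042735, 0.008547, 0.82906, 0.08547, 0.025641, giving 1−D = 0.302725.
Difference = |0.543011 − 0.302725| = 0.240286, i.e. 0.2403 to 4 decimal places.

0.2403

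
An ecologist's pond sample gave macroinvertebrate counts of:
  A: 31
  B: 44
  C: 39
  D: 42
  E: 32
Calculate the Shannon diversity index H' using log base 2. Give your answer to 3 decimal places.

2.308

Total N = 31+44+39+42+32 = 188, so the proportions are 0.16489, 0.23404, 0.20745, 0.2234, 0.17021 (working shown to 5 dp, full precision carried).
Each pᵢ log₂ pᵢ term: 0.16489×(-2.60039)=-0.42879, 0.23404×(-2.09516)=-0.49036, 0.20745×(-2.26919)=-0.47074, 0.2234×(-2.16227)=-0.48306, 0.17021×(-2.55459)=-0.43482.
Sum = -2.30776, so H' = 2.308.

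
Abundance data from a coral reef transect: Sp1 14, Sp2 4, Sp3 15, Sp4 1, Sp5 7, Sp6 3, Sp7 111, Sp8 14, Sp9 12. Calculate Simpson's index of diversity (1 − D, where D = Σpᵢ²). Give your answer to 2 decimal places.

Total N = 14+4+15+1+7+3+111+14+12 = 181, so the proportions are 0.0773, 0.0221, 0.0829, 0.0055, 0.0387, 0.0166, 0.6133, 0.0773, 0.0663 (working shown to 4 dp, full precision carried).
D = 0.0773² + 0.0221² + 0.0829² + 0.0055² + 0.0387² + 0.0166² + 0.6133² + 0.0773² + 0.0663² = 0.0060 + 0.0005 + 0.0069 + 0.0000 + 0.0015 + 0.0003 + 0.3761 + 0.0060 + 0.0044 = 0.4016.
So 1 − D = 0.5984, i.e. 0.60 to 2 decimal places.

0.60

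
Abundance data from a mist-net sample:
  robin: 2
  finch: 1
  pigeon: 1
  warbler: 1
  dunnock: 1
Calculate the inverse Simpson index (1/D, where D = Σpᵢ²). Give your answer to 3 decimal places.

4.500

Total N = 2+1+1+1+1 = 6, so the proportions are 0.3333333, 0.1666667, 0.1666667, 0.1666667, 0.1666667 (working shown to 7 dp, full precision carried).
D = 0.3333333² + 0.1666667² + 0.1666667² + 0.1666667² + 0.1666667² = 0.1111111 + 0.0277778 + 0.0277778 + 0.0277778 + 0.0277778 = 0.2222222.
So 1/D = 4.50000, i.e. 4.500 to 3 decimal places.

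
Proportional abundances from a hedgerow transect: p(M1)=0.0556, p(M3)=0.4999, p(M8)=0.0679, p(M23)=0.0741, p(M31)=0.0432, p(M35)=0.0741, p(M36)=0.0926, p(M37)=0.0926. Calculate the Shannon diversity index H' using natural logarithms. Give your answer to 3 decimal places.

1.652

Each pᵢ ln pᵢ term (working shown to 5 dp, full precision carried): 0.0556×(-2.88957)=-0.16066, 0.4999×(-0.69335)=-0.34660, 0.0679×(-2.68972)=-0.18263, 0.0741×(-2.60234)=-0.19283, 0.0432×(-3.14191)=-0.13573, 0.0741×(-2.60234)=-0.19283, 0.0926×(-2.37947)=-0.22034, 0.0926×(-2.37947)=-0.22034.
Sum = -1.65197, so H' = 1.652.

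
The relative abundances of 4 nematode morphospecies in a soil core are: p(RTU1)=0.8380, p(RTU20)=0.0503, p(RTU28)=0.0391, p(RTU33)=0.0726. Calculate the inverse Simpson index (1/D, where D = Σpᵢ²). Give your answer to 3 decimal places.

1.405

D = 0.838² + 0.0503² + 0.0391² + 0.0726² = 0.702244 + 0.002530 + 0.001529 + 0.005271 = 0.711574 (working shown to 6 dp, full precision carried).
So 1/D = 1.40534, i.e. 1.405 to 3 decimal places.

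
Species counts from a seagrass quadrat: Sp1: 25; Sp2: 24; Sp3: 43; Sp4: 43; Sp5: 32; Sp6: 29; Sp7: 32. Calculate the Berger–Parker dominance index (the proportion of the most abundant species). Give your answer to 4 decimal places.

Total N = 25+24+43+43+32+29+32 = 228, so the proportions are 0.109649, 0.105263, 0.188596, 0.188596, 0.140351, 0.127193, 0.140351 (working shown to 6 dp, full precision carried).
The largest proportion is 0.188596, i.e. d = 0.1886 to 4 decimal places.

0.1886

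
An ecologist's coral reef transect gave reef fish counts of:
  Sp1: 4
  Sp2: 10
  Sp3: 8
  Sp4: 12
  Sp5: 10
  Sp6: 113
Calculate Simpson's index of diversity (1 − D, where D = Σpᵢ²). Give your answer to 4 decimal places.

Total N = 4+10+8+12+10+113 = 157, so the proportions are 0.025478, 0.063694, 0.050955, 0.076433, 0.063694, 0.719745 (working shown to 6 dp, full precision carried).
D = 0.025478² + 0.063694² + 0.050955² + 0.076433² + 0.063694² + 0.719745² = 0.000649 + 0.004057 + 0.002596 + 0.005842 + 0.004057 + 0.518033 = 0.535235.
So 1 − D = 0.464765, i.e. 0.4648 to 4 decimal places.

0.4648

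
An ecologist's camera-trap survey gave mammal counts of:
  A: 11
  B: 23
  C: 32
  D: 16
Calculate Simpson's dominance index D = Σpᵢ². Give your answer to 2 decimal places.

0.29

Total N = 11+23+32+16 = 82, so the proportions are 0.1341, 0.2805, 0.3902, 0.1951 (working shown to 4 dp, full precision carried).
D = 0.1341² + 0.2805² + 0.3902² + 0.1951² = 0.0180 + 0.0787 + 0.1523 + 0.0381 = 0.2870.
To 2 decimal places, D = 0.29.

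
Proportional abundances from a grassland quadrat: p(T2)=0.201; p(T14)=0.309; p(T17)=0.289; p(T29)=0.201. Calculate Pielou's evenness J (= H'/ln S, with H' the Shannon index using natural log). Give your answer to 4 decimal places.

H' = −Σ pᵢ ln pᵢ = −((-0.322495) + (-0.362894) + (-0.358744) + (-0.322495)) = 1.366627 (working shown to 6 dp, full precision carried).
With S = 4 species, ln S = 1.386294, so J = 1.366627/1.386294 = 0.985813, i.e. 0.9858 to 4 decimal places.

0.9858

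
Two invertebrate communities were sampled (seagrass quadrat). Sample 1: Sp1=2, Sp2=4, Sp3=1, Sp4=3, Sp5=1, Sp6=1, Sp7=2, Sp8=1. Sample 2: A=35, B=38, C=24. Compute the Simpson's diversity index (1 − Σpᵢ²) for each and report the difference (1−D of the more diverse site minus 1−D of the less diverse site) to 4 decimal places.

Sample 1: N=15, proportions 0.133333333, 0.266666667, 0.066666667, 0.2, 0.066666667, 0.066666667, 0.133333333, 0.066666667, giving 1−D = 0.835555556 (working shown to 9 dp, full precision carried).
Sample 2: N=97, proportions 0.360824742, 0.391752577, 0.24742268, giving 1−D = 0.655117441.
Difference = |0.835555556 − 0.655117441| = 0.180438115, i.e. 0.1804 to 4 decimal places.

0.1804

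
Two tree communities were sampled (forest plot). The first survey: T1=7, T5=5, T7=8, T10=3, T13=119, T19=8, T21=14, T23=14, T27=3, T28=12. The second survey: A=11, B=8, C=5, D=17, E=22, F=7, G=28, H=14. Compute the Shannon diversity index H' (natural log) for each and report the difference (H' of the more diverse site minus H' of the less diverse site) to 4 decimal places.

0.4811

The first survey: N=193, proportions 0.0362694, 0.0259067, 0.0414508, 0.015544, 0.6165803, 0.0414508, 0.0725389, 0.0725389, 0.015544, 0.0621762, giving H' = 1.4597913 (working shown to 7 dp, full precision carried).
The second survey: N=112, proportions 0.0982143, 0.0714286, 0.0446429, 0.1517857, 0.1964286, 0.0625, 0.25, 0.125, giving H' = 1.9408468.
Difference = |1.4597913 − 1.9408468| = 0.4810555, i.e. 0.4811 to 4 decimal places.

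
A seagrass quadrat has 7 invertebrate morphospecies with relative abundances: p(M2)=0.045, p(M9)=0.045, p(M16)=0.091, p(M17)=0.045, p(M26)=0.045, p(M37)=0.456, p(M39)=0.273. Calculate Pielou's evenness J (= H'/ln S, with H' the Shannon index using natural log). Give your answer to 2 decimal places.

H' = −Σ pᵢ ln pᵢ = −((-0.13955) + (-0.13955) + (-0.21812) + (-0.13955) + (-0.13955) + (-0.35808) + (-0.35443)) = 1.48883 (working shown to 5 dp, full precision carried).
With S = 7 species, ln S = 1.94591, so J = 1.48883/1.94591 = 0.76510, i.e. 0.77 to 2 decimal places.

0.77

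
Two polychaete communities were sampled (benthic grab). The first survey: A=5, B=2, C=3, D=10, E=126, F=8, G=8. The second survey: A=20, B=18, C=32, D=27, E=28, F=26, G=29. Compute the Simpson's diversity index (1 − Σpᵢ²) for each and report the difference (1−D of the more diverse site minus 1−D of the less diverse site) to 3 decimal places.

0.468

The first survey: N=162, proportions 0.03086, 0.01235, 0.01852, 0.06173, 0.77778, 0.04938, 0.04938, giving 1−D = 0.38493 (working shown to 5 dp, full precision carried).
The second survey: N=180, proportions 0.11111, 0.1, 0.17778, 0.15, 0.15556, 0.14444, 0.16111, giving 1−D = 0.85253.
Difference = |0.38493 − 0.85253| = 0.46760, i.e. 0.468 to 3 decimal places.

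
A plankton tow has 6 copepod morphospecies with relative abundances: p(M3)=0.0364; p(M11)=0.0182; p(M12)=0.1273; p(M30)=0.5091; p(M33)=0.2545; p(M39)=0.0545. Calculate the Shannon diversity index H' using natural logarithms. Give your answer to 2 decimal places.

Each pᵢ ln pᵢ term (working shown to 4 dp, full precision carried): 0.0364×(-3.3132)=-0.1206, 0.0182×(-4.0063)=-0.0729, 0.1273×(-2.0612)=-0.2624, 0.5091×(-0.6751)=-0.3437, 0.2545×(-1.3685)=-0.3483, 0.0545×(-2.9096)=-0.1586.
Sum = -1.3064, so H' = 1.31.

1.31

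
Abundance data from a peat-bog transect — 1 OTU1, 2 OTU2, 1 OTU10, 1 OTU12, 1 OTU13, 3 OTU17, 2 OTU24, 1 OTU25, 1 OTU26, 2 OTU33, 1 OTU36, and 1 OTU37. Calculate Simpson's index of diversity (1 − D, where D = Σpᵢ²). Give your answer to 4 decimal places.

0.8997

Total N = 1+2+1+1+1+3+2+1+1+2+1+1 = 17, so the proportions are 0.058824, 0.117647, 0.058824, 0.058824, 0.058824, 0.176471, 0.117647, 0.058824, 0.058824, 0.117647, 0.058824, 0.058824 (working shown to 6 dp, full precision carried).
D = 0.058824² + 0.117647² + 0.058824² + 0.058824² + 0.058824² + 0.176471² + 0.117647² + 0.058824² + 0.058824² + 0.117647² + 0.058824² + 0.058824² = 0.003460 + 0.013841 + 0.003460 + 0.003460 + 0.003460 + 0.031142 + 0.013841 + 0.003460 + 0.003460 + 0.013841 + 0.003460 + 0.003460 = 0.100346.
So 1 − D = 0.899654, i.e. 0.8997 to 4 decimal places.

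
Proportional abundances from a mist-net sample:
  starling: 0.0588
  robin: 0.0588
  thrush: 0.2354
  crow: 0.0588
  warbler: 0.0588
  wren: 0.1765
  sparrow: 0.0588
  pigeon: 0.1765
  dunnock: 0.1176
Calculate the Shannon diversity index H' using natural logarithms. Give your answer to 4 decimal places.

2.0376

Each pᵢ ln pᵢ term (working shown to 6 dp, full precision carried): 0.0588×(-2.833613)=-0.166616, 0.0588×(-2.833613)=-0.166616, 0.2354×(-1.446469)=-0.340499, 0.0588×(-2.833613)=-0.166616, 0.0588×(-2.833613)=-0.166616, 0.1765×(-1.734434)=-0.306128, 0.0588×(-2.833613)=-0.166616, 0.1765×(-1.734434)=-0.306128, 0.1176×(-2.140466)=-0.251719.
Sum = -2.037555, so H' = 2.0376.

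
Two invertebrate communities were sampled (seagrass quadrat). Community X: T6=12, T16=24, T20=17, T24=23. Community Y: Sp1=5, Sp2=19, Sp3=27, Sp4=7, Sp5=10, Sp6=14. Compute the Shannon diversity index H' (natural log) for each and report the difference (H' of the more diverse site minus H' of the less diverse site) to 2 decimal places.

Community X: N=76, proportions 0.1579, 0.3158, 0.2237, 0.3026, giving H' = 1.3521 (working shown to 4 dp, full precision carried).
Community Y: N=82, proportions 0.061, 0.2317, 0.3293, 0.0854, 0.122, 0.1707, giving H' = 1.6436.
Difference = |1.3521 − 1.6436| = 0.2915, i.e. 0.29 to 2 decimal places.

0.29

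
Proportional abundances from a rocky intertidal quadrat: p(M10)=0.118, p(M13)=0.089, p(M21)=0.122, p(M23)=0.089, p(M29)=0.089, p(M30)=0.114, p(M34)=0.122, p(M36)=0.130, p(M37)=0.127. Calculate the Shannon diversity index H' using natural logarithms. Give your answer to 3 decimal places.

Each pᵢ ln pᵢ term (working shown to 5 dp, full precision carried): 0.118×(-2.13707)=-0.25217, 0.089×(-2.41912)=-0.21530, 0.122×(-2.10373)=-0.25666, 0.089×(-2.41912)=-0.21530, 0.089×(-2.41912)=-0.21530, 0.114×(-2.17156)=-0.24756, 0.122×(-2.10373)=-0.25666, 0.13×(-2.04022)=-0.26523, 0.127×(-2.06357)=-0.26207.
Sum = -2.18625, so H' = 2.186.

2.186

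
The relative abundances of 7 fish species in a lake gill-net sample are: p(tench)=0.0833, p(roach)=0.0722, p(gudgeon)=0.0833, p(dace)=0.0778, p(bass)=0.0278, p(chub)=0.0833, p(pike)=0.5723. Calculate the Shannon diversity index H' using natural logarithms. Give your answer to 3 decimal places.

Each pᵢ ln pᵢ term (working shown to 5 dp, full precision carried): 0.0833×(-2.48531)=-0.20703, 0.0722×(-2.62832)=-0.18976, 0.0833×(-2.48531)=-0.20703, 0.0778×(-2.55361)=-0.19867, 0.0278×(-3.58272)=-0.09960, 0.0833×(-2.48531)=-0.20703, 0.5723×(-0.55809)=-0.31940.
Sum = -1.42851, so H' = 1.429.

1.429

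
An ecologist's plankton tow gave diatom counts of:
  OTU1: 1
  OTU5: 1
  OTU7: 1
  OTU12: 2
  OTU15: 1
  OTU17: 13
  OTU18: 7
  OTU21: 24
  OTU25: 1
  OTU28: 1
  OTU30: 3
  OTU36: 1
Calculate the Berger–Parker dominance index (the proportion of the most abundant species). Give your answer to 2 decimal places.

0.43

Total N = 1+1+1+2+1+13+7+24+1+1+3+1 = 56, so the proportions are 0.0179, 0.0179, 0.0179, 0.0357, 0.0179, 0.2321, 0.125, 0.4286, 0.0179, 0.0179, 0.0536, 0.0179 (working shown to 4 dp, full precision carried).
The largest proportion is 0.4286, i.e. d = 0.43 to 2 decimal places.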